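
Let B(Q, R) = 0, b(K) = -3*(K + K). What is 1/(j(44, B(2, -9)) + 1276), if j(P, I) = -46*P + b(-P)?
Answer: -1/484 ≈ -0.0020661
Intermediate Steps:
b(K) = -6*K
j(P, I) = -40*P (j(P, I) = -46*P - (-6)*P = -46*P + 6*P = -40*P)
1/(j(44, B(2, -9)) + 1276) = 1/(-40*44 + 1276) = 1/(-1760 + 1276) = 1/(-484) = -1/484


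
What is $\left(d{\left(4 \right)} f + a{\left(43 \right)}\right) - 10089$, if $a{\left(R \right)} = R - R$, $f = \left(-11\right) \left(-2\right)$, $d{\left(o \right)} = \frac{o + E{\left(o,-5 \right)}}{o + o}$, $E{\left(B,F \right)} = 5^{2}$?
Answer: $- \frac{40037}{4} \approx -10009.0$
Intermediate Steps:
$E{\left(B,F \right)} = 25$
$d{\left(o \right)} = \frac{25 + o}{2 o}$ ($d{\left(o \right)} = \frac{o + 25}{o + o} = \frac{25 + o}{2 o}$)
$f = 22$
$a{\left(R \right)} = 0$
$\left(d{\left(4 \right)} f + a{\left(43 \right)}\right) - 10089 = \left(\frac{25 + 4}{2 \cdot 4} \cdot 22 + 0\right) - 10089 = \left(\frac{1}{2} \cdot \frac{1}{4} \cdot 29 \cdot 22 + 0\right) - 10089 = \left(\frac{29}{8} \cdot 22 + 0\right) - 10089 = \left(\frac{319}{4} + 0\right) - 10089 = \frac{319}{4} - 10089 = - \frac{40037}{4}$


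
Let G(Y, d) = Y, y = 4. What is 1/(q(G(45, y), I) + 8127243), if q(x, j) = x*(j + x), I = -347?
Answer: 1/8113653 ≈ 1.2325e-7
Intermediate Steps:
1/(q(G(45, y), I) + 8127243) = 1/(45*(-347 + 45) + 8127243) = 1/(45*(-302) + 8127243) = 1/(-13590 + 8127243) = 1/8113653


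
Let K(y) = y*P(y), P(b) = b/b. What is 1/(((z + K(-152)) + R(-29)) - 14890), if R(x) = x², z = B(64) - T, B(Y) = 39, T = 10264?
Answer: -1/24426 ≈ -4.0940e-5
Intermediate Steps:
P(b) = 1
K(y) = y (K(y) = y*1 = y)
z = -10225 (z = 39 - 1*10264 = 39 - 10264 = -10225)
1/(((z + K(-152)) + R(-29)) - 14890) = 1/(((-10225 - 152) + (-29)²) - 14890) = 1/((-10377 + 841) - 14890) = 1/(-9536 - 14890) = 1/(-24426) = -1/24426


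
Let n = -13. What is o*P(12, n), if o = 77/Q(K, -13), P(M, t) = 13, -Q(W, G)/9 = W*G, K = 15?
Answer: 77/135 ≈ 0.57037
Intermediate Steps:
Q(W, G) = -9*G*W (Q(W, G) = -9*W*G = -9*G*W)
o = 77/1755 (o = 77/((-9*(-13)*15)) = 77/1755 ≈ 0.043875)
o*P(12, n) = (77/1755)*13 = 77/135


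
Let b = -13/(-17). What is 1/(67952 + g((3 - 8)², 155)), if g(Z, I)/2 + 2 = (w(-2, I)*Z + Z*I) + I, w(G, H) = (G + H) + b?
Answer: 17/1422836 ≈ 1.1948e-5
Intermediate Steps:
b = 13/17 (b = -13*(-1/17) = 13/17 ≈ 0.76471)
w(G, H) = 13/17 + G + H (w(G, H) = (G + H) + 13/17 = 13/17 + G + H)
g(Z, I) = -4 + 2*I + 2*I*Z + 2*Z*(-21/17 + I) (g(Z, I) = -4 + 2*(((13/17 - 2 + I)*Z + Z*I) + I) = -4 + 2*(((-21/17 + I)*Z + I*Z) + I) = -4 + 2*((Z*(-21/17 + I) + I*Z) + I) = -4 + 2*((I*Z + Z*(-21/17 + I)) + I) = -4 + 2*(I + I*Z + Z*(-21/17 + I)) = -4 + (2*I + 2*I*Z + 2*Z*(-21/17 + I)) = -4 + 2*I + 2*I*Z + 2*Z*(-21/17 + I))
1/(67952 + g((3 - 8)², 155)) = 1/(67952 + (-4 + 2*155 - 42*(3 - 8)²/17 + 4*155*(3 - 8)²)) = 1/(67952 + (-4 + 310 - 42/17*(-5)² + 4*155*(-5)²)) = 1/(67952 + (-4 + 310 - 42/17*25 + 4*155*25)) = 1/(67952 + (-4 + 310 - 1050/17 + 15500)) = 1/(67952 + 267652/17) = 1/(1422836/17) = 17/1422836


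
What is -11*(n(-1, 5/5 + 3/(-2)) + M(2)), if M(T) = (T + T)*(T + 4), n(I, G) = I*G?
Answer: -539/2 ≈ -269.50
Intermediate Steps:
n(I, G) = G*I
M(T) = 2*T*(4 + T) (M(T) = (2*T)*(4 + T) = 2*T*(4 + T))
-11*(n(-1, 5/5 + 3/(-2)) + M(2)) = -11*((5/5 + 3/(-2))*(-1) + 2*2*(4 + 2)) = -11*((5*(⅕) + 3*(-½))*(-1) + 2*2*6) = -11*((1 - 3/2)*(-1) + 24) = -11*(-½*(-1) + 24) = -11*(½ + 24) = -11*49/2 = -539/2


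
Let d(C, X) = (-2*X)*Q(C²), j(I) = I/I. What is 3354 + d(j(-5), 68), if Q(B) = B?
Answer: 3218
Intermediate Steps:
j(I) = 1
d(C, X) = -2*X*C² (d(C, X) = (-2*X)*C² = -2*X*C²)
3354 + d(j(-5), 68) = 3354 - 2*68*1² = 3354 - 2*68*1 = 3354 - 136 = 3218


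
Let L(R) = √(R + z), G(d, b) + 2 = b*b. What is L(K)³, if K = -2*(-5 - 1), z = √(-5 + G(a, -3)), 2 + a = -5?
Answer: (12 + √2)^(3/2) ≈ 49.130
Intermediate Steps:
a = -7 (a = -2 - 5 = -7)
G(d, b) = -2 + b² (G(d, b) = -2 + b*b = -2 + b²)
z = √2 (z = √(-5 + (-2 + (-3)²)) = √(-5 + (-2 + 9)) = √(-5 + 7) = √2 ≈ 1.4142)
K = 12 (K = -2*(-6) = 12)
L(R) = √(R + √2)
L(K)³ = (√(12 + √2))³ = (12 + √2)^(3/2)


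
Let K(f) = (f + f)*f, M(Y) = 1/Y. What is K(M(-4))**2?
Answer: 1/64 ≈ 0.015625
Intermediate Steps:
M(Y) = 1/Y
K(f) = 2*f**2 (K(f) = (2*f)*f = 2*f**2)
K(M(-4))**2 = (2*(1/(-4))**2)**2 = (2*(-1/4)**2)**2 = (2*(1/16))**2 = (1/8)**2 = 1/64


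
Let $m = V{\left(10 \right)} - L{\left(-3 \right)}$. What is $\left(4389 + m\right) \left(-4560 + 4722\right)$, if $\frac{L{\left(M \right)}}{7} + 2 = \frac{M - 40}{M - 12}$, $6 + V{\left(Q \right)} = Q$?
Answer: $\frac{3553416}{5} \approx 7.1068 \cdot 10^{5}$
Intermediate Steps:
$V{\left(Q \right)} = -6 + Q$
$L{\left(M \right)} = -14 + \frac{7 \left(-40 + M\right)}{-12 + M}$ ($L{\left(M \right)} = -14 + 7 \frac{M - 40}{M - 12} = -14 + 7 \frac{-40 + M}{-12 + M} = -14 + \frac{7 \left(-40 + M\right)}{-12 + M}$)
$m = - \frac{31}{15}$ ($m = \left(-6 + 10\right) - \frac{7 \left(-16 - -3\right)}{-12 - 3} = 4 - \frac{7 \left(-16 + 3\right)}{-15} = 4 - 7 \left(- \frac{1}{15}\right) \left(-13\right) = 4 - \frac{91}{15} = - \frac{31}{15} \approx -2.0667$)
$\left(4389 + m\right) \left(-4560 + 4722\right) = \left(4389 - \frac{31}{15}\right) \left(-4560 + 4722\right) = \frac{65804}{15} \cdot 162 = \frac{3553416}{5}$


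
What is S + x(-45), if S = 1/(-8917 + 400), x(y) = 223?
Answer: 1899290/8517 ≈ 223.00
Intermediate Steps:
S = -1/8517 (S = 1/(-8517) = -1/8517 ≈ -0.00011741)
S + x(-45) = -1/8517 + 223 = 1899290/8517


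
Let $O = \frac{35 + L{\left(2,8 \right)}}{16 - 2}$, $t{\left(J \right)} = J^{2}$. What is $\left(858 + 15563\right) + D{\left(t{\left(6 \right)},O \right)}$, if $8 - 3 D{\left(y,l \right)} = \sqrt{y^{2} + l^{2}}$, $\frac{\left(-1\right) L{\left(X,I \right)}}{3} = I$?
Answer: $\frac{49271}{3} - \frac{\sqrt{254137}}{42} \approx 16412.0$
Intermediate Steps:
$L{\left(X,I \right)} = - 3 I$
$O = \frac{11}{14}$ ($O = \frac{35 - 24}{16 - 2} = \frac{35 - 24}{14} = 11 \cdot \frac{1}{14} = \frac{11}{14} \approx 0.78571$)
$D{\left(y,l \right)} = \frac{8}{3} - \frac{\sqrt{l^{2} + y^{2}}}{3}$ ($D{\left(y,l \right)} = \frac{8}{3} - \frac{\sqrt{y^{2} + l^{2}}}{3} = \frac{8}{3} - \frac{\sqrt{l^{2} + y^{2}}}{3}$)
$\left(858 + 15563\right) + D{\left(t{\left(6 \right)},O \right)} = \left(858 + 15563\right) + \left(\frac{8}{3} - \frac{\sqrt{\left(\frac{11}{14}\right)^{2} + \left(6^{2}\right)^{2}}}{3}\right) = 16421 + \left(\frac{8}{3} - \frac{\sqrt{\frac{121}{196} + 36^{2}}}{3}\right) = 16421 + \left(\frac{8}{3} - \frac{\sqrt{\frac{121}{196} + 1296}}{3}\right) = 16421 + \left(\frac{8}{3} - \frac{\sqrt{\frac{254137}{196}}}{3}\right) = 16421 + \left(\frac{8}{3} - \frac{\frac{1}{14} \sqrt{254137}}{3}\right) = 16421 + \left(\frac{8}{3} - \frac{\sqrt{254137}}{42}\right) = \frac{49271}{3} - \frac{\sqrt{254137}}{42}$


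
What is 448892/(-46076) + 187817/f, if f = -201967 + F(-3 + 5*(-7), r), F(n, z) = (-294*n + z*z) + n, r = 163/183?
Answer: -789644724570511/73615392147592 ≈ -10.727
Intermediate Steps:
r = 163/183 (r = 163*(1/183) = 163/183 ≈ 0.89071)
F(n, z) = z² - 293*n (F(n, z) = (-294*n + z²) + n = (z² - 294*n) + n = z² - 293*n)
f = -6390779768/33489 (f = -201967 + ((163/183)² - 293*(-3 + 5*(-7))) = -201967 + (26569/33489 - 293*(-3 - 35)) = -201967 + (26569/33489 - 293*(-38)) = -201967 + (26569/33489 + 11134) = -201967 + 372893095/33489 = -6390779768/33489 ≈ -1.9083e+5)
448892/(-46076) + 187817/f = 448892/(-46076) + 187817/(-6390779768/33489) = 448892*(-1/46076) + 187817*(-33489/6390779768) = -112223/11519 - 6289803513/6390779768 = -789644724570511/73615392147592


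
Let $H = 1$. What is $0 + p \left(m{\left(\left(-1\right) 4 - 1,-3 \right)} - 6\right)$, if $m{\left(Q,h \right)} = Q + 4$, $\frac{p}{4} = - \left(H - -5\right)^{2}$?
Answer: $1008$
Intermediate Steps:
$p = -144$ ($p = 4 \left(- \left(1 - -5\right)^{2}\right) = 4 \left(- \left(1 + 5\right)^{2}\right) = 4 \left(- 6^{2}\right) = 4 \left(\left(-1\right) 36\right) = 4 \left(-36\right) = -144$)
$m{\left(Q,h \right)} = 4 + Q$
$0 + p \left(m{\left(\left(-1\right) 4 - 1,-3 \right)} - 6\right) = 0 - 144 \left(\left(4 - 5\right) - 6\right) = 0 - 144 \left(-1 - 6\right) = 0 - -1008 = 0 + 1008 = 1008$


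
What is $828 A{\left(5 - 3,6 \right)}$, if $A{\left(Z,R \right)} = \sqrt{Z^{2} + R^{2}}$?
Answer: $1656 \sqrt{10} \approx 5236.7$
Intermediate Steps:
$A{\left(Z,R \right)} = \sqrt{R^{2} + Z^{2}}$
$828 A{\left(5 - 3,6 \right)} = 828 \sqrt{6^{2} + \left(5 - 3\right)^{2}} = 828 \sqrt{36 + \left(5 - 3\right)^{2}} = 828 \sqrt{36 + 2^{2}} = 828 \sqrt{36 + 4} = 828 \sqrt{40} = 828 \cdot 2 \sqrt{10} = 1656 \sqrt{10}$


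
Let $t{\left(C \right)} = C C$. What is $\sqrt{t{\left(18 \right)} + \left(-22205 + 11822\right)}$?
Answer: $i \sqrt{10059} \approx 100.29 i$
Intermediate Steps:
$t{\left(C \right)} = C^{2}$
$\sqrt{t{\left(18 \right)} + \left(-22205 + 11822\right)} = \sqrt{18^{2} + \left(-22205 + 11822\right)} = \sqrt{324 - 10383} = \sqrt{-10059} = i \sqrt{10059}$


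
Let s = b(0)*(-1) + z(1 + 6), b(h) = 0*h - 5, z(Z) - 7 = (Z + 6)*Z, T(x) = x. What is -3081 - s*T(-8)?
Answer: -2257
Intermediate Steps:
z(Z) = 7 + Z*(6 + Z) (z(Z) = 7 + (Z + 6)*Z = 7 + (6 + Z)*Z = 7 + Z*(6 + Z))
b(h) = -5 (b(h) = 0 - 5 = -5)
s = 103 (s = -5*(-1) + (7 + (1 + 6)² + 6*(1 + 6)) = 5 + (7 + 7² + 6*7) = 5 + (7 + 49 + 42) = 5 + 98 = 103)
-3081 - s*T(-8) = -3081 - 103*(-8) = -3081 - 1*(-824) = -3081 + 824 = -2257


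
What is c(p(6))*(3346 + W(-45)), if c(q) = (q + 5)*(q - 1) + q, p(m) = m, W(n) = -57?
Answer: 200629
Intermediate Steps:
c(q) = q + (-1 + q)*(5 + q) (c(q) = (5 + q)*(-1 + q) + q = (-1 + q)*(5 + q) + q = q + (-1 + q)*(5 + q))
c(p(6))*(3346 + W(-45)) = (-5 + 6**2 + 5*6)*(3346 - 57) = (-5 + 36 + 30)*3289 = 61*3289 = 200629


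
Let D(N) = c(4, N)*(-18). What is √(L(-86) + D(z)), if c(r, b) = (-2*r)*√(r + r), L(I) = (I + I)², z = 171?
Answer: 4*√(1849 + 18*√2) ≈ 173.18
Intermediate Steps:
L(I) = 4*I² (L(I) = (2*I)² = 4*I²)
c(r, b) = -2*√2*r^(3/2) (c(r, b) = (-2*r)*√(2*r) = (-2*r)*(√2*√r) = -2*√2*r^(3/2))
D(N) = 288*√2 (D(N) = -2*√2*4^(3/2)*(-18) = -2*√2*8*(-18) = -16*√2*(-18) = 288*√2)
√(L(-86) + D(z)) = √(4*(-86)² + 288*√2) = √(4*7396 + 288*√2) = √(29584 + 288*√2)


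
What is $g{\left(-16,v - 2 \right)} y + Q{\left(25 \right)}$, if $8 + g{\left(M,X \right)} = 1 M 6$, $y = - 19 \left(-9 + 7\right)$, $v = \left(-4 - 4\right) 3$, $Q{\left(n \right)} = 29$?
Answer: $-3923$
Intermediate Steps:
$v = -24$ ($v = \left(-8\right) 3 = -24$)
$y = 38$ ($y = \left(-19\right) \left(-2\right) = 38$)
$g{\left(M,X \right)} = -8 + 6 M$ ($g{\left(M,X \right)} = -8 + 1 M 6 = -8 + M 6 = -8 + 6 M$)
$g{\left(-16,v - 2 \right)} y + Q{\left(25 \right)} = \left(-8 + 6 \left(-16\right)\right) 38 + 29 = \left(-8 - 96\right) 38 + 29 = \left(-104\right) 38 + 29 = -3952 + 29 = -3923$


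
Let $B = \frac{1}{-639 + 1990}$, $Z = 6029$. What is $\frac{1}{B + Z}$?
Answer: $\frac{1351}{8145180} \approx 0.00016587$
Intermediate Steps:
$B = \frac{1}{1351} \approx 0.00074019$
$\frac{1}{B + Z} = \frac{1}{\frac{1}{1351} + 6029} = \frac{1}{\frac{8145180}{1351}} = \frac{1351}{8145180}$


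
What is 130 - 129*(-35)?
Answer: 4645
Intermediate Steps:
130 - 129*(-35) = 130 + 4515 = 4645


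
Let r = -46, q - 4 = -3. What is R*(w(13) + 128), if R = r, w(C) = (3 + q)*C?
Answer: -8280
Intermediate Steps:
q = 1 (q = 4 - 3 = 1)
w(C) = 4*C (w(C) = (3 + 1)*C = 4*C)
R = -46
R*(w(13) + 128) = -46*(4*13 + 128) = -46*(52 + 128) = -46*180 = -8280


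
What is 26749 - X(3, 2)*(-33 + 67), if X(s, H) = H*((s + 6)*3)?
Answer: 24913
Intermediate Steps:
X(s, H) = H*(18 + 3*s) (X(s, H) = H*((6 + s)*3) = H*(18 + 3*s))
26749 - X(3, 2)*(-33 + 67) = 26749 - 3*2*(6 + 3)*(-33 + 67) = 26749 - 3*2*9*34 = 26749 - 54*34 = 26749 - 1*1836 = 26749 - 1836 = 24913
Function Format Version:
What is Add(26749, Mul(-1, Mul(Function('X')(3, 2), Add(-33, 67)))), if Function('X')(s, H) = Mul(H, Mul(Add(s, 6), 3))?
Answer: 24913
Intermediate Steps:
Function('X')(s, H) = Mul(H, Add(18, Mul(3, s))) (Function('X')(s, H) = Mul(H, Mul(Add(6, s), 3)) = Mul(H, Add(18, Mul(3, s))))
Add(26749, Mul(-1, Mul(Function('X')(3, 2), Add(-33, 67)))) = Add(26749, Mul(-1, Mul(Mul(3, 2, Add(6, 3)), Add(-33, 67)))) = Add(26749, Mul(-1, Mul(Mul(3, 2, 9), 34))) = Add(26749, Mul(-1, Mul(54, 34))) = Add(26749, Mul(-1, 1836)) = Add(26749, -1836) = 24913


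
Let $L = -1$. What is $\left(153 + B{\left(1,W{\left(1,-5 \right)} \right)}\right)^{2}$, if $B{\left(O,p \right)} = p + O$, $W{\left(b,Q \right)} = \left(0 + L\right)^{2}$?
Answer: $24025$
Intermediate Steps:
$W{\left(b,Q \right)} = 1$ ($W{\left(b,Q \right)} = \left(0 - 1\right)^{2} = \left(-1\right)^{2} = 1$)
$B{\left(O,p \right)} = O + p$
$\left(153 + B{\left(1,W{\left(1,-5 \right)} \right)}\right)^{2} = \left(153 + \left(1 + 1\right)\right)^{2} = \left(153 + 2\right)^{2} = 155^{2} = 24025$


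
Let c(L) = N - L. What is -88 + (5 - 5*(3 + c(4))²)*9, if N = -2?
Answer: -448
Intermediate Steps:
c(L) = -2 - L
-88 + (5 - 5*(3 + c(4))²)*9 = -88 + (5 - 5*(3 + (-2 - 1*4))²)*9 = -88 + (5 - 5*(3 + (-2 - 4))²)*9 = -88 + (5 - 5*(3 - 6)²)*9 = -88 + (5 - 5*(-3)²)*9 = -88 + (5 - 5*9)*9 = -88 + (5 - 45)*9 = -88 - 40*9 = -88 - 360 = -448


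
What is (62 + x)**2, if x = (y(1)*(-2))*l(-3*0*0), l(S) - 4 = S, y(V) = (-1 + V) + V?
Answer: 2916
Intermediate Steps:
y(V) = -1 + 2*V
l(S) = 4 + S
x = -8 (x = ((-1 + 2*1)*(-2))*(4 - 3*0*0) = ((-1 + 2)*(-2))*(4 + 0*0) = (1*(-2))*(4 + 0) = -2*4 = -8)
(62 + x)**2 = (62 - 8)**2 = 54**2 = 2916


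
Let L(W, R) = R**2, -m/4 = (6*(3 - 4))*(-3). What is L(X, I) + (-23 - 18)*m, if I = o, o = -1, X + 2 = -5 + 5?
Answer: 2953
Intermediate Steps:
X = -2 (X = -2 + (-5 + 5) = -2 + 0 = -2)
I = -1
m = -72 (m = -4*6*(3 - 4)*(-3) = -4*6*(-1)*(-3) = -(-24)*(-3) = -4*18 = -72)
L(X, I) + (-23 - 18)*m = (-1)**2 + (-23 - 18)*(-72) = 1 - 41*(-72) = 1 + 2952 = 2953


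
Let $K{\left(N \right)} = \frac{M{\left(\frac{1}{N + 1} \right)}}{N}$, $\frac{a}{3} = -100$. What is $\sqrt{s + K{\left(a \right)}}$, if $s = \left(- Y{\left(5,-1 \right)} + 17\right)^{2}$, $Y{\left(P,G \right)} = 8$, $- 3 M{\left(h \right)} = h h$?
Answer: $\frac{\sqrt{6517332901}}{8970} \approx 9.0$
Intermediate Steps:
$a = -300$ ($a = 3 \left(-100\right) = -300$)
$M{\left(h \right)} = - \frac{h^{2}}{3}$ ($M{\left(h \right)} = - \frac{h h}{3} = - \frac{h^{2}}{3}$)
$s = 81$ ($s = \left(\left(-1\right) 8 + 17\right)^{2} = \left(-8 + 17\right)^{2} = 9^{2} = 81$)
$K{\left(N \right)} = - \frac{1}{3 N \left(1 + N\right)^{2}}$ ($K{\left(N \right)} = \frac{\left(- \frac{1}{3}\right) \left(\frac{1}{N + 1}\right)^{2}}{N} = \frac{\left(- \frac{1}{3}\right) \left(\frac{1}{1 + N}\right)^{2}}{N} = \frac{\left(- \frac{1}{3}\right) \frac{1}{\left(1 + N\right)^{2}}}{N} = - \frac{1}{3 N \left(1 + N\right)^{2}}$)
$\sqrt{s + K{\left(a \right)}} = \sqrt{81 - \frac{1}{3 \left(-300\right) \left(1 - 300\right)^{2}}} = \sqrt{81 - - \frac{1}{900 \cdot 89401}} = \sqrt{81 - \left(- \frac{1}{900}\right) \frac{1}{89401}} = \sqrt{81 + \frac{1}{80460900}} = \sqrt{\frac{6517332901}{80460900}} = \frac{\sqrt{6517332901}}{8970}$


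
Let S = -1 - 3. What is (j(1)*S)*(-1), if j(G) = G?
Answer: 4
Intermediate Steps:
S = -4
(j(1)*S)*(-1) = (1*(-4))*(-1) = -4*(-1) = 4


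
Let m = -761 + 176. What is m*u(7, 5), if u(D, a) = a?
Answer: -2925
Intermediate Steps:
m = -585
m*u(7, 5) = -585*5 = -2925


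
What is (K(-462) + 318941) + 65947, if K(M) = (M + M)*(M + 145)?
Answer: 677796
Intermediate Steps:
K(M) = 2*M*(145 + M) (K(M) = (2*M)*(145 + M) = 2*M*(145 + M))
(K(-462) + 318941) + 65947 = (2*(-462)*(145 - 462) + 318941) + 65947 = (2*(-462)*(-317) + 318941) + 65947 = (292908 + 318941) + 65947 = 611849 + 65947 = 677796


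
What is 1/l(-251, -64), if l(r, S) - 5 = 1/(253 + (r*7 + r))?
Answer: 1755/8774 ≈ 0.20002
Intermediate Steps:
l(r, S) = 5 + 1/(253 + 8*r) (l(r, S) = 5 + 1/(253 + (r*7 + r)) = 5 + 1/(253 + (7*r + r)) = 5 + 1/(253 + 8*r))
1/l(-251, -64) = 1/(2*(633 + 20*(-251))/(253 + 8*(-251))) = 1/(2*(633 - 5020)/(253 - 2008)) = 1/(2*(-4387)/(-1755)) = 1/(2*(-1/1755)*(-4387)) = 1/(8774/1755) = 1755/8774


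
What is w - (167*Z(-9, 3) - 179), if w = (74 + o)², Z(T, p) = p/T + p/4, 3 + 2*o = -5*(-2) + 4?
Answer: 19289/3 ≈ 6429.7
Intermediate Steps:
o = 11/2 (o = -3/2 + (-5*(-2) + 4)/2 = -3/2 + (10 + 4)/2 = -3/2 + (½)*14 = -3/2 + 7 = 11/2 ≈ 5.5000)
Z(T, p) = p/4 + p/T (Z(T, p) = p/T + p*(¼) = p/T + p/4 = p/4 + p/T)
w = 25281/4 (w = (74 + 11/2)² = (159/2)² = 25281/4 ≈ 6320.3)
w - (167*Z(-9, 3) - 179) = 25281/4 - (167*((¼)*3 + 3/(-9)) - 179) = 25281/4 - (167*(¾ + 3*(-⅑)) - 179) = 25281/4 - (167*(¾ - ⅓) - 179) = 25281/4 - (167*(5/12) - 179) = 25281/4 - (835/12 - 179) = 25281/4 - 1*(-1313/12) = 25281/4 + 1313/12 = 19289/3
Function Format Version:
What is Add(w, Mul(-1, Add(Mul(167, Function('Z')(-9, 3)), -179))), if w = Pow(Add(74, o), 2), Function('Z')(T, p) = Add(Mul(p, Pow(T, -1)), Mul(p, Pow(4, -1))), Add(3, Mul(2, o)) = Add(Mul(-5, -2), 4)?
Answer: Rational(19289, 3) ≈ 6429.7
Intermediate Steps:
o = Rational(11, 2) (o = Add(Rational(-3, 2), Mul(Rational(1, 2), Add(Mul(-5, -2), 4))) = Add(Rational(-3, 2), Mul(Rational(1, 2), Add(10, 4))) = Add(Rational(-3, 2), Mul(Rational(1, 2), 14)) = Add(Rational(-3, 2), 7) = Rational(11, 2) ≈ 5.5000)
Function('Z')(T, p) = Add(Mul(Rational(1, 4), p), Mul(p, Pow(T, -1))) (Function('Z')(T, p) = Add(Mul(p, Pow(T, -1)), Mul(p, Rational(1, 4))) = Add(Mul(p, Pow(T, -1)), Mul(Rational(1, 4), p)) = Add(Mul(Rational(1, 4), p), Mul(p, Pow(T, -1))))
w = Rational(25281, 4) (w = Pow(Add(74, Rational(11, 2)), 2) = Pow(Rational(159, 2), 2) = Rational(25281, 4) ≈ 6320.3)
Add(w, Mul(-1, Add(Mul(167, Function('Z')(-9, 3)), -179))) = Add(Rational(25281, 4), Mul(-1, Add(Mul(167, Add(Mul(Rational(1, 4), 3), Mul(3, Pow(-9, -1)))), -179))) = Add(Rational(25281, 4), Mul(-1, Add(Mul(167, Add(Rational(3, 4), Mul(3, Rational(-1, 9)))), -179))) = Add(Rational(25281, 4), Mul(-1, Add(Mul(167, Add(Rational(3, 4), Rational(-1, 3))), -179))) = Add(Rational(25281, 4), Mul(-1, Add(Mul(167, Rational(5, 12)), -179))) = Add(Rational(25281, 4), Mul(-1, Add(Rational(835, 12), -179))) = Add(Rational(25281, 4), Mul(-1, Rational(-1313, 12))) = Add(Rational(25281, 4), Rational(1313, 12)) = Rational(19289, 3)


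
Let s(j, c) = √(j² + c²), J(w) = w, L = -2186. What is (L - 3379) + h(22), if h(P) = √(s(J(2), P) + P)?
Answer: -5565 + √(22 + 2*√122) ≈ -5558.4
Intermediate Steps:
s(j, c) = √(c² + j²)
h(P) = √(P + √(4 + P²)) (h(P) = √(√(P² + 2²) + P) = √(√(P² + 4) + P) = √(√(4 + P²) + P) = √(P + √(4 + P²)))
(L - 3379) + h(22) = (-2186 - 3379) + √(22 + √(4 + 22²)) = -5565 + √(22 + √(4 + 484)) = -5565 + √(22 + √488) = -5565 + √(22 + 2*√122)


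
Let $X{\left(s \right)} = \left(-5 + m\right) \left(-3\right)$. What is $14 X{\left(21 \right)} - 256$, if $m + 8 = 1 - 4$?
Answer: $416$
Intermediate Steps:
$m = -11$ ($m = -8 + \left(1 - 4\right) = -8 - 3 = -11$)
$X{\left(s \right)} = 48$ ($X{\left(s \right)} = \left(-5 - 11\right) \left(-3\right) = \left(-16\right) \left(-3\right) = 48$)
$14 X{\left(21 \right)} - 256 = 14 \cdot 48 - 256 = 672 - 256 = 416$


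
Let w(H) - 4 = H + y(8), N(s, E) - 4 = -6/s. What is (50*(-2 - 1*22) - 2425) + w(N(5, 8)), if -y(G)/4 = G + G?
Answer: -18411/5 ≈ -3682.2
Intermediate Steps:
N(s, E) = 4 - 6/s
y(G) = -8*G (y(G) = -4*(G + G) = -8*G)
w(H) = -60 + H (w(H) = 4 + (H - 8*8) = 4 + (H - 64) = 4 + (-64 + H) = -60 + H)
(50*(-2 - 1*22) - 2425) + w(N(5, 8)) = (50*(-2 - 1*22) - 2425) + (-60 + (4 - 6/5)) = (50*(-2 - 22) - 2425) + (-60 + (4 - 6*⅕)) = (50*(-24) - 2425) + (-60 + (4 - 6/5)) = (-1200 - 2425) + (-60 + 14/5) = -3625 - 286/5 = -18411/5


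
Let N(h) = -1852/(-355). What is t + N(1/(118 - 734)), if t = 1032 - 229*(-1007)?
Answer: 82232277/355 ≈ 2.3164e+5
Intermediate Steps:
N(h) = 1852/355 (N(h) = -1852*(-1/355) = 1852/355)
t = 231635 (t = 1032 + 230603 = 231635)
t + N(1/(118 - 734)) = 231635 + 1852/355 = 82232277/355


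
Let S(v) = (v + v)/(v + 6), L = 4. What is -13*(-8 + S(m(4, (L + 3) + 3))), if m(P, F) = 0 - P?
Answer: 156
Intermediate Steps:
m(P, F) = -P
S(v) = 2*v/(6 + v) (S(v) = (2*v)/(6 + v) = 2*v/(6 + v))
-13*(-8 + S(m(4, (L + 3) + 3))) = -13*(-8 + 2*(-1*4)/(6 - 1*4)) = -13*(-8 + 2*(-4)/(6 - 4)) = -13*(-8 + 2*(-4)/2) = -13*(-8 + 2*(-4)*(1/2)) = -13*(-8 - 4) = -13*(-12) = 156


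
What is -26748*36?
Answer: -962928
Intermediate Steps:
-26748*36 = -4458*216 = -962928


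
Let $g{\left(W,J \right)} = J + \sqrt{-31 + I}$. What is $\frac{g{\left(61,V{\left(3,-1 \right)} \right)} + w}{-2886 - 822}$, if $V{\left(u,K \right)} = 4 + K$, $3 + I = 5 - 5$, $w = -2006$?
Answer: $\frac{2003}{3708} - \frac{i \sqrt{34}}{3708} \approx 0.54018 - 0.0015725 i$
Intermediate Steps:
$I = -3$ ($I = -3 + \left(5 - 5\right) = -3 + 0 = -3$)
$g{\left(W,J \right)} = J + i \sqrt{34}$ ($g{\left(W,J \right)} = J + \sqrt{-31 - 3} = J + \sqrt{-34} = J + i \sqrt{34}$)
$\frac{g{\left(61,V{\left(3,-1 \right)} \right)} + w}{-2886 - 822} = \frac{\left(\left(4 - 1\right) + i \sqrt{34}\right) - 2006}{-2886 - 822} = \frac{\left(3 + i \sqrt{34}\right) - 2006}{-3708} = \left(-2003 + i \sqrt{34}\right) \left(- \frac{1}{3708}\right) = \frac{2003}{3708} - \frac{i \sqrt{34}}{3708}$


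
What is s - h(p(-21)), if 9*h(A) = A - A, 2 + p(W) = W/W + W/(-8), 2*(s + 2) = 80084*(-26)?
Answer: -1041094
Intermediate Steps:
s = -1041094 (s = -2 + (80084*(-26))/2 = -2 + (1/2)*(-2082184) = -2 - 1041092 = -1041094)
p(W) = -1 - W/8 (p(W) = -2 + (W/W + W/(-8)) = -2 + (1 + W*(-1/8)) = -2 + (1 - W/8) = -1 - W/8)
h(A) = 0 (h(A) = (A - A)/9 = (1/9)*0 = 0)
s - h(p(-21)) = -1041094 - 1*0 = -1041094 + 0 = -1041094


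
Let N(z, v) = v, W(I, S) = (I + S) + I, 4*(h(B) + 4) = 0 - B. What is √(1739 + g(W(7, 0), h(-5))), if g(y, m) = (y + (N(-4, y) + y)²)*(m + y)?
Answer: √42866/2 ≈ 103.52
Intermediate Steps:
h(B) = -4 - B/4 (h(B) = -4 + (0 - B)/4 = -4 + (-B)/4 = -4 - B/4)
W(I, S) = S + 2*I
g(y, m) = (m + y)*(y + 4*y²) (g(y, m) = (y + (y + y)²)*(m + y) = (y + (2*y)²)*(m + y) = (y + 4*y²)*(m + y) = (m + y)*(y + 4*y²))
√(1739 + g(W(7, 0), h(-5))) = √(1739 + (0 + 2*7)*((-4 - ¼*(-5)) + (0 + 2*7) + 4*(0 + 2*7)² + 4*(-4 - ¼*(-5))*(0 + 2*7))) = √(1739 + (0 + 14)*((-4 + 5/4) + (0 + 14) + 4*(0 + 14)² + 4*(-4 + 5/4)*(0 + 14))) = √(1739 + 14*(-11/4 + 14 + 4*14² + 4*(-11/4)*14)) = √(1739 + 14*(-11/4 + 14 + 4*196 - 154)) = √(1739 + 14*(-11/4 + 14 + 784 - 154)) = √(1739 + 14*(2565/4)) = √(1739 + 17955/2) = √(21433/2) = √42866/2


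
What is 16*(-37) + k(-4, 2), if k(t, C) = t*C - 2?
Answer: -602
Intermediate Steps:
k(t, C) = -2 + C*t (k(t, C) = C*t - 2 = -2 + C*t)
16*(-37) + k(-4, 2) = 16*(-37) + (-2 + 2*(-4)) = -592 + (-2 - 8) = -592 - 10 = -602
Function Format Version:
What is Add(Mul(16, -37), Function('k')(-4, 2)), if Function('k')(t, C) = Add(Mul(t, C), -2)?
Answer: -602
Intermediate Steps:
Function('k')(t, C) = Add(-2, Mul(C, t)) (Function('k')(t, C) = Add(Mul(C, t), -2) = Add(-2, Mul(C, t)))
Add(Mul(16, -37), Function('k')(-4, 2)) = Add(Mul(16, -37), Add(-2, Mul(2, -4))) = Add(-592, Add(-2, -8)) = Add(-592, -10) = -602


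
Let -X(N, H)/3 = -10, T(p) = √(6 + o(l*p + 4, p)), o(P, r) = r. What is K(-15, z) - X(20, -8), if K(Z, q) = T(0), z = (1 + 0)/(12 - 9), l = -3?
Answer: -30 + √6 ≈ -27.551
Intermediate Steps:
z = ⅓ (z = 1/3 = 1*(⅓) = ⅓ ≈ 0.33333)
T(p) = √(6 + p)
K(Z, q) = √6 (K(Z, q) = √(6 + 0) = √6)
X(N, H) = 30 (X(N, H) = -3*(-10) = 30)
K(-15, z) - X(20, -8) = √6 - 1*30 = √6 - 30 = -30 + √6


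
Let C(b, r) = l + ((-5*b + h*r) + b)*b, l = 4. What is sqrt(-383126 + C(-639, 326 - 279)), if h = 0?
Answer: I*sqrt(2016406) ≈ 1420.0*I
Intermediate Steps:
C(b, r) = 4 - 4*b**2 (C(b, r) = 4 + ((-5*b + 0*r) + b)*b = 4 + ((-5*b + 0) + b)*b = 4 + (-5*b + b)*b = 4 + (-4*b)*b = 4 - 4*b**2)
sqrt(-383126 + C(-639, 326 - 279)) = sqrt(-383126 + (4 - 4*(-639)**2)) = sqrt(-383126 + (4 - 4*408321)) = sqrt(-383126 + (4 - 1633284)) = sqrt(-383126 - 1633280) = sqrt(-2016406) = I*sqrt(2016406)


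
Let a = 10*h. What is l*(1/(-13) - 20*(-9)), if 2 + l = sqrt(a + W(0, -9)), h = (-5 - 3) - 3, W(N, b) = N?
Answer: -4678/13 + 2339*I*sqrt(110)/13 ≈ -359.85 + 1887.0*I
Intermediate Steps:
h = -11 (h = -8 - 3 = -11)
a = -110 (a = 10*(-11) = -110)
l = -2 + I*sqrt(110) (l = -2 + sqrt(-110 + 0) = -2 + sqrt(-110) = -2 + I*sqrt(110) ≈ -2.0 + 10.488*I)
l*(1/(-13) - 20*(-9)) = (-2 + I*sqrt(110))*(1/(-13) - 20*(-9)) = (-2 + I*sqrt(110))*(-1/13 + 180) = (-2 + I*sqrt(110))*(2339/13) = -4678/13 + 2339*I*sqrt(110)/13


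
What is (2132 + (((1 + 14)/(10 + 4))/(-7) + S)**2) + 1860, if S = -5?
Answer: 38594193/9604 ≈ 4018.6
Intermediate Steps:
(2132 + (((1 + 14)/(10 + 4))/(-7) + S)**2) + 1860 = (2132 + (((1 + 14)/(10 + 4))/(-7) - 5)**2) + 1860 = (2132 + ((15/14)*(-1/7) - 5)**2) + 1860 = (2132 + (-15/98 - 5)**2) + 1860 = (2132 + (-505/98)**2) + 1860 = (2132 + 255025/9604) + 1860 = 20730753/9604 + 1860 = 38594193/9604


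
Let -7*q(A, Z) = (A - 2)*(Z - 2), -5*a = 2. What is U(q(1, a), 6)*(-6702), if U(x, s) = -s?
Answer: 40212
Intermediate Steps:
a = -2/5 (a = -1/5*2 = -2/5 ≈ -0.40000)
q(A, Z) = -(-2 + A)*(-2 + Z)/7 (q(A, Z) = -(A - 2)*(Z - 2)/7 = -(-2 + A)*(-2 + Z)/7)
U(q(1, a), 6)*(-6702) = -1*6*(-6702) = -6*(-6702) = 40212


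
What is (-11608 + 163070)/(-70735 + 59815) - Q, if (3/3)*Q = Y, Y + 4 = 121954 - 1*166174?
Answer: 241387309/5460 ≈ 44210.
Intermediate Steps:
Y = -44224 (Y = -4 + (121954 - 1*166174) = -4 + (121954 - 166174) = -4 - 44220 = -44224)
Q = -44224
(-11608 + 163070)/(-70735 + 59815) - Q = (-11608 + 163070)/(-70735 + 59815) - 1*(-44224) = 151462/(-10920) + 44224 = 151462*(-1/10920) + 44224 = -75731/5460 + 44224 = 241387309/5460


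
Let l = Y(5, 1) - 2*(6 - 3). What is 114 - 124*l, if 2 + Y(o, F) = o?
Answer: 486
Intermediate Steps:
Y(o, F) = -2 + o
l = -3 (l = (-2 + 5) - 2*(6 - 3) = 3 - 2*3 = 3 - 6 = -3)
114 - 124*l = 114 - 124*(-3) = 114 + 372 = 486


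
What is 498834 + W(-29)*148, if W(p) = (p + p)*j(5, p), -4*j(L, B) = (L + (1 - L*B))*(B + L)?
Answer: -7278270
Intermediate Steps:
j(L, B) = -(B + L)*(1 + L - B*L)/4 (j(L, B) = -(L + (1 - L*B))*(B + L)/4 = -(L + (1 - B*L))*(B + L)/4 = -(1 + L - B*L)*(B + L)/4 = -(B + L)*(1 + L - B*L)/4)
W(p) = 2*p*(-15/2 + 5*p**2/4 + 19*p/4) (W(p) = (p + p)*(-p/4 - 1/4*5 - 1/4*5**2 - 1/4*p*5 + (1/4)*p*5**2 + (1/4)*5*p**2) = (2*p)*(-p/4 - 5/4 - 1/4*25 - 5*p/4 + (1/4)*p*25 + 5*p**2/4) = (2*p)*(-p/4 - 5/4 - 25/4 - 5*p/4 + 25*p/4 + 5*p**2/4) = (2*p)*(-15/2 + 5*p**2/4 + 19*p/4) = 2*p*(-15/2 + 5*p**2/4 + 19*p/4))
498834 + W(-29)*148 = 498834 + ((1/2)*(-29)*(-30 + 5*(-29)**2 + 19*(-29)))*148 = 498834 + ((1/2)*(-29)*(-30 + 5*841 - 551))*148 = 498834 + ((1/2)*(-29)*(-30 + 4205 - 551))*148 = 498834 + ((1/2)*(-29)*3624)*148 = 498834 - 52548*148 = 498834 - 7777104 = -7278270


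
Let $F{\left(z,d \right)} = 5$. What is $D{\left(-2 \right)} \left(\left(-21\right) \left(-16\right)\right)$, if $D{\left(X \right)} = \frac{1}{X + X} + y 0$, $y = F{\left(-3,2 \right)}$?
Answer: $-84$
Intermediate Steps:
$y = 5$
$D{\left(X \right)} = \frac{1}{2 X}$ ($D{\left(X \right)} = \frac{1}{X + X} + 5 \cdot 0 = \frac{1}{2 X} + 0 = \frac{1}{2 X}$)
$D{\left(-2 \right)} \left(\left(-21\right) \left(-16\right)\right) = \frac{1}{2 \left(-2\right)} \left(\left(-21\right) \left(-16\right)\right) = \frac{1}{2} \left(- \frac{1}{2}\right) 336 = \left(- \frac{1}{4}\right) 336 = -84$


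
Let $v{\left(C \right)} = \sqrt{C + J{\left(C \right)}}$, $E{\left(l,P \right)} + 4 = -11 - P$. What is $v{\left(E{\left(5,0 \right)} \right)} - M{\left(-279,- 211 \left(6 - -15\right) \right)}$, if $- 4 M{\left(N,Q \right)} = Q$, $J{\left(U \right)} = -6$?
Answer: $- \frac{4431}{4} + i \sqrt{21} \approx -1107.8 + 4.5826 i$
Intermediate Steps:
$E{\left(l,P \right)} = -15 - P$ ($E{\left(l,P \right)} = -4 - \left(11 + P\right) = -15 - P$)
$M{\left(N,Q \right)} = - \frac{Q}{4}$
$v{\left(C \right)} = \sqrt{-6 + C}$ ($v{\left(C \right)} = \sqrt{C - 6} = \sqrt{-6 + C}$)
$v{\left(E{\left(5,0 \right)} \right)} - M{\left(-279,- 211 \left(6 - -15\right) \right)} = \sqrt{-6 - 15} - - \frac{\left(-211\right) \left(6 - -15\right)}{4} = \sqrt{-6 + \left(-15 + 0\right)} - - \frac{\left(-211\right) \left(6 + 15\right)}{4} = \sqrt{-6 - 15} - - \frac{\left(-211\right) 21}{4} = \sqrt{-21} - \left(- \frac{1}{4}\right) \left(-4431\right) = i \sqrt{21} - \frac{4431}{4} = - \frac{4431}{4} + i \sqrt{21}$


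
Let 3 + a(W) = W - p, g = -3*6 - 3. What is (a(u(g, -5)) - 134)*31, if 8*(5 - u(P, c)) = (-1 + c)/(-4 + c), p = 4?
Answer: -50623/12 ≈ -4218.6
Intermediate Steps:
g = -21 (g = -18 - 3 = -21)
u(P, c) = 5 - (-1 + c)/(8*(-4 + c))
a(W) = -7 + W (a(W) = -3 + (W - 1*4) = -3 + (W - 4) = -3 + (-4 + W) = -7 + W)
(a(u(g, -5)) - 134)*31 = ((-7 + 3*(-53 + 13*(-5))/(8*(-4 - 5))) - 134)*31 = ((-7 + (3/8)*(-53 - 65)/(-9)) - 134)*31 = ((-7 + (3/8)*(-⅑)*(-118)) - 134)*31 = ((-7 + 59/12) - 134)*31 = (-25/12 - 134)*31 = -1633/12*31 = -50623/12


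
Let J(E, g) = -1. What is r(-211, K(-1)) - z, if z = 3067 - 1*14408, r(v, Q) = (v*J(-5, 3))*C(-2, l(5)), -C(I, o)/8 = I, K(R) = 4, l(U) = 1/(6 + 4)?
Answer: 14717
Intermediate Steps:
l(U) = 1/10
C(I, o) = -8*I
r(v, Q) = -16*v (r(v, Q) = (v*(-1))*(-8*(-2)) = -v*16 = -16*v)
z = -11341 (z = 3067 - 14408 = -11341)
r(-211, K(-1)) - z = -16*(-211) - 1*(-11341) = 3376 + 11341 = 14717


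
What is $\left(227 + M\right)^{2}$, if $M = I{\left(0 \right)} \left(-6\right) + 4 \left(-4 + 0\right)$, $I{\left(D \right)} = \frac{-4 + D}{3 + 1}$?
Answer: $47089$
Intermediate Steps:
$I{\left(D \right)} = -1 + \frac{D}{4}$ ($I{\left(D \right)} = \frac{-4 + D}{4} = \left(-4 + D\right) \frac{1}{4} = -1 + \frac{D}{4}$)
$M = -10$ ($M = \left(-1 + \frac{1}{4} \cdot 0\right) \left(-6\right) + 4 \left(-4 + 0\right) = \left(-1 + 0\right) \left(-6\right) + 4 \left(-4\right) = \left(-1\right) \left(-6\right) - 16 = 6 - 16 = -10$)
$\left(227 + M\right)^{2} = \left(227 - 10\right)^{2} = 217^{2} = 47089$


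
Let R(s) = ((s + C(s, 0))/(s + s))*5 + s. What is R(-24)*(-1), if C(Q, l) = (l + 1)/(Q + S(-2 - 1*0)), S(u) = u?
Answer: 26827/1248 ≈ 21.496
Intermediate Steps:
C(Q, l) = (1 + l)/(-2 + Q) (C(Q, l) = (l + 1)/(Q + (-2 - 1*0)) = (1 + l)/(Q + (-2 + 0)) = (1 + l)/(Q - 2) = (1 + l)/(-2 + Q))
R(s) = s + 5*(s + 1/(-2 + s))/(2*s) (R(s) = ((s + (1 + 0)/(-2 + s))/(s + s))*5 + s = ((s + 1/(-2 + s))/((2*s)))*5 + s = ((s + 1/(-2 + s))*(1/(2*s)))*5 + s = ((s + 1/(-2 + s))/(2*s))*5 + s = 5*(s + 1/(-2 + s))/(2*s) + s = s + 5*(s + 1/(-2 + s))/(2*s))
R(-24)*(-1) = ((½)*(5 - 24*(-2 - 24)*(5 + 2*(-24)))/(-24*(-2 - 24)))*(-1) = ((½)*(-1/24)*(5 - 24*(-26)*(5 - 48))/(-26))*(-1) = ((½)*(-1/24)*(-1/26)*(5 - 24*(-26)*(-43)))*(-1) = ((½)*(-1/24)*(-1/26)*(5 - 26832))*(-1) = ((½)*(-1/24)*(-1/26)*(-26827))*(-1) = -26827/1248*(-1) = 26827/1248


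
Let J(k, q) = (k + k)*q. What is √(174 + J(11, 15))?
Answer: 6*√14 ≈ 22.450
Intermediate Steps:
J(k, q) = 2*k*q (J(k, q) = (2*k)*q = 2*k*q)
√(174 + J(11, 15)) = √(174 + 2*11*15) = √(174 + 330) = √504 = 6*√14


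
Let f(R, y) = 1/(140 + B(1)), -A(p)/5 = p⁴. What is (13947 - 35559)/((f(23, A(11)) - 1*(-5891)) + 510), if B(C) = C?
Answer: -1523646/451271 ≈ -3.3763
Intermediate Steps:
A(p) = -5*p⁴
f(R, y) = 1/141 (f(R, y) = 1/(140 + 1) = 1/141)
(13947 - 35559)/((f(23, A(11)) - 1*(-5891)) + 510) = (13947 - 35559)/((1/141 - 1*(-5891)) + 510) = -21612/((1/141 + 5891) + 510) = -21612/(830632/141 + 510) = -21612/902542/141 = -21612*141/902542 = -1523646/451271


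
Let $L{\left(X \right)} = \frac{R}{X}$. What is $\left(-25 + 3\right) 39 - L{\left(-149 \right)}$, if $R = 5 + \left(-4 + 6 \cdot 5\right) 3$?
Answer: $- \frac{127759}{149} \approx -857.44$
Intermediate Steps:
$R = 83$ ($R = 5 + \left(-4 + 30\right) 3 = 5 + 26 \cdot 3 = 5 + 78 = 83$)
$L{\left(X \right)} = \frac{83}{X}$
$\left(-25 + 3\right) 39 - L{\left(-149 \right)} = \left(-25 + 3\right) 39 - \frac{83}{-149} = \left(-22\right) 39 - 83 \left(- \frac{1}{149}\right) = -858 - - \frac{83}{149} = -858 + \frac{83}{149} = - \frac{127759}{149}$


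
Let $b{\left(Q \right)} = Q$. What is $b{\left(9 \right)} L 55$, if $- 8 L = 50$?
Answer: $- \frac{12375}{4} \approx -3093.8$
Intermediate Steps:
$L = - \frac{25}{4}$ ($L = \left(- \frac{1}{8}\right) 50 = - \frac{25}{4} \approx -6.25$)
$b{\left(9 \right)} L 55 = 9 \left(- \frac{25}{4}\right) 55 = \left(- \frac{225}{4}\right) 55 = - \frac{12375}{4}$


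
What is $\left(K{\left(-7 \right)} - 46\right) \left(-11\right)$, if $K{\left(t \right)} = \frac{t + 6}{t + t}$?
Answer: $\frac{7073}{14} \approx 505.21$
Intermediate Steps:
$K{\left(t \right)} = \frac{6 + t}{2 t}$
$\left(K{\left(-7 \right)} - 46\right) \left(-11\right) = \left(\frac{6 - 7}{2 \left(-7\right)} - 46\right) \left(-11\right) = \left(\frac{1}{2} \left(- \frac{1}{7}\right) \left(-1\right) - 46\right) \left(-11\right) = \left(\frac{1}{14} - 46\right) \left(-11\right) = \left(- \frac{643}{14}\right) \left(-11\right) = \frac{7073}{14}$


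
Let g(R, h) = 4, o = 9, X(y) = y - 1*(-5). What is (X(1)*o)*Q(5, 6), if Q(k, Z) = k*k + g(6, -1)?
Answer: 1566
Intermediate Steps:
X(y) = 5 + y (X(y) = y + 5 = 5 + y)
Q(k, Z) = 4 + k**2 (Q(k, Z) = k*k + 4 = k**2 + 4 = 4 + k**2)
(X(1)*o)*Q(5, 6) = ((5 + 1)*9)*(4 + 5**2) = (6*9)*(4 + 25) = 54*29 = 1566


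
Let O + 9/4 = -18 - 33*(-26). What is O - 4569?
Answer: -14925/4 ≈ -3731.3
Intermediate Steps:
O = 3351/4 (O = -9/4 + (-18 - 33*(-26)) = -9/4 + (-18 + 858) = -9/4 + 840 = 3351/4 ≈ 837.75)
O - 4569 = 3351/4 - 4569 = -14925/4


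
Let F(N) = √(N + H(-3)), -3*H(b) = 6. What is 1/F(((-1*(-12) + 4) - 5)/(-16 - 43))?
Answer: -I*√7611/129 ≈ -0.67629*I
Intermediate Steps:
H(b) = -2 (H(b) = -⅓*6 = -2)
F(N) = √(-2 + N) (F(N) = √(N - 2) = √(-2 + N))
1/F(((-1*(-12) + 4) - 5)/(-16 - 43)) = 1/(√(-2 + ((-1*(-12) + 4) - 5)/(-16 - 43))) = 1/(√(-2 + ((12 + 4) - 5)/(-59))) = 1/(√(-2 + (16 - 5)*(-1/59))) = 1/(√(-2 + 11*(-1/59))) = 1/(√(-2 - 11/59)) = 1/(√(-129/59)) = 1/(I*√7611/59) = -I*√7611/129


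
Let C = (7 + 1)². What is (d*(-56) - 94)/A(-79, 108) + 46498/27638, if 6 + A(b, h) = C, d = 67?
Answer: -25899716/400751 ≈ -64.628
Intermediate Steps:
C = 64 (C = 8² = 64)
A(b, h) = 58 (A(b, h) = -6 + 64 = 58)
(d*(-56) - 94)/A(-79, 108) + 46498/27638 = (67*(-56) - 94)/58 + 46498/27638 = (-3752 - 94)*(1/58) + 46498*(1/27638) = -3846*1/58 + 23249/13819 = -1923/29 + 23249/13819 = -25899716/400751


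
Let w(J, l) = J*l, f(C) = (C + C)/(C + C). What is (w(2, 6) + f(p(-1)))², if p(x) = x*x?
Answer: 169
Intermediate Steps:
p(x) = x²
f(C) = 1 (f(C) = (2*C)/((2*C)) = (2*C)*(1/(2*C)) = 1)
(w(2, 6) + f(p(-1)))² = (2*6 + 1)² = (12 + 1)² = 13² = 169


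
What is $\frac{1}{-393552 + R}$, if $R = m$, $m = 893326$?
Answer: $\frac{1}{499774} \approx 2.0009 \cdot 10^{-6}$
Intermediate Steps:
$R = 893326$
$\frac{1}{-393552 + R} = \frac{1}{-393552 + 893326} = \frac{1}{499774}$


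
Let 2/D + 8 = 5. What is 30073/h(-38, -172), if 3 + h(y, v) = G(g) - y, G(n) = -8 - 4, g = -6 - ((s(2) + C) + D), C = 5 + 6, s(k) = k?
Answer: 30073/23 ≈ 1307.5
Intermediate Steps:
D = -⅔ (D = 2/(-8 + 5) = 2/(-3) = 2*(-⅓) = -⅔ ≈ -0.66667)
C = 11
g = -55/3 (g = -6 - ((2 + 11) - ⅔) = -6 - (13 - ⅔) = -6 - 1*37/3 = -6 - 37/3 = -55/3 ≈ -18.333)
G(n) = -12
h(y, v) = -15 - y (h(y, v) = -3 + (-12 - y) = -15 - y)
30073/h(-38, -172) = 30073/(-15 - 1*(-38)) = 30073/(-15 + 38) = 30073/23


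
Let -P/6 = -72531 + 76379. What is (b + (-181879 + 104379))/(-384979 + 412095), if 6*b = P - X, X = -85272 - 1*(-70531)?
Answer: -473347/162696 ≈ -2.9094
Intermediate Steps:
X = -14741 (X = -85272 + 70531 = -14741)
P = -23088 (P = -6*(-72531 + 76379) = -6*3848 = -23088)
b = -8347/6 (b = (-23088 - 1*(-14741))/6 = (-23088 + 14741)/6 = (⅙)*(-8347) = -8347/6 ≈ -1391.2)
(b + (-181879 + 104379))/(-384979 + 412095) = (-8347/6 + (-181879 + 104379))/(-384979 + 412095) = (-8347/6 - 77500)/27116 = -473347/6*1/27116 = -473347/162696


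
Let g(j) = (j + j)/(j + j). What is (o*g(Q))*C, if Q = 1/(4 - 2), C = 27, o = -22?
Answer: -594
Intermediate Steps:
Q = 1/2 ≈ 0.50000
g(j) = 1 (g(j) = (2*j)/((2*j)) = (2*j)*(1/(2*j)) = 1)
(o*g(Q))*C = -22*1*27 = -22*27 = -594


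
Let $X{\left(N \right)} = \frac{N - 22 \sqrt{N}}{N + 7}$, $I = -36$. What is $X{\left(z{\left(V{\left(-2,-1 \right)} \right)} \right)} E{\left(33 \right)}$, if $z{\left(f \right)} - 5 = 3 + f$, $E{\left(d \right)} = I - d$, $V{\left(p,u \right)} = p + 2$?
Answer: $- \frac{184}{5} + \frac{1012 \sqrt{2}}{5} \approx 249.44$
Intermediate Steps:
$V{\left(p,u \right)} = 2 + p$
$E{\left(d \right)} = -36 - d$
$z{\left(f \right)} = 8 + f$ ($z{\left(f \right)} = 5 + \left(3 + f\right) = 8 + f$)
$X{\left(N \right)} = \frac{N - 22 \sqrt{N}}{7 + N}$
$X{\left(z{\left(V{\left(-2,-1 \right)} \right)} \right)} E{\left(33 \right)} = \frac{\left(8 + \left(2 - 2\right)\right) - 22 \sqrt{8 + \left(2 - 2\right)}}{7 + \left(8 + \left(2 - 2\right)\right)} \left(-36 - 33\right) = \frac{\left(8 + 0\right) - 22 \sqrt{8 + 0}}{7 + \left(8 + 0\right)} \left(-36 - 33\right) = \frac{8 - 22 \sqrt{8}}{7 + 8} \left(-69\right) = \frac{8 - 22 \cdot 2 \sqrt{2}}{15} \left(-69\right) = \frac{8 - 44 \sqrt{2}}{15} \left(-69\right) = \left(\frac{8}{15} - \frac{44 \sqrt{2}}{15}\right) \left(-69\right) = - \frac{184}{5} + \frac{1012 \sqrt{2}}{5}$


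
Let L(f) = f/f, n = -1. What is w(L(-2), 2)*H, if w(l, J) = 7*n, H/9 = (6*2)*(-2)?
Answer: 1512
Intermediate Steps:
H = -216 (H = 9*((6*2)*(-2)) = 9*(12*(-2)) = 9*(-24) = -216)
L(f) = 1
w(l, J) = -7 (w(l, J) = 7*(-1) = -7)
w(L(-2), 2)*H = -7*(-216) = 1512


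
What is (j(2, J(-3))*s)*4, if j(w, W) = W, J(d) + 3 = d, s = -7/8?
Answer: 21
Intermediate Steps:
s = -7/8 (s = -7*1/8 = -7/8 ≈ -0.87500)
J(d) = -3 + d
(j(2, J(-3))*s)*4 = ((-3 - 3)*(-7/8))*4 = -6*(-7/8)*4 = (21/4)*4 = 21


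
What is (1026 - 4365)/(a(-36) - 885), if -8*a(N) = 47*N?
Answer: 2226/449 ≈ 4.9577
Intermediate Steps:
a(N) = -47*N/8
(1026 - 4365)/(a(-36) - 885) = (1026 - 4365)/(-47/8*(-36) - 885) = -3339/(423/2 - 885) = -3339/(-1347/2) = -3339*(-2/1347) = 2226/449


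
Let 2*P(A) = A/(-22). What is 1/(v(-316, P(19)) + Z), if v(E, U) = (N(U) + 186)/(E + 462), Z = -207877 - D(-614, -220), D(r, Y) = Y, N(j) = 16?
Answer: -73/15158860 ≈ -4.8157e-6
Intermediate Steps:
P(A) = -A/44 (P(A) = (A/(-22))/2 = (A*(-1/22))/2 = (-A/22)/2 = -A/44)
Z = -207657 (Z = -207877 - 1*(-220) = -207877 + 220 = -207657)
v(E, U) = 202/(462 + E) (v(E, U) = (16 + 186)/(E + 462) = 202/(462 + E))
1/(v(-316, P(19)) + Z) = 1/(202/(462 - 316) - 207657) = 1/(202/146 - 207657) = 1/(202*(1/146) - 207657) = 1/(101/73 - 207657) = 1/(-15158860/73) = -73/15158860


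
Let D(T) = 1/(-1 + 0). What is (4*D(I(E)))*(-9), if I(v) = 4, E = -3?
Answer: 36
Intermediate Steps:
D(T) = -1 (D(T) = 1/(-1) = -1)
(4*D(I(E)))*(-9) = (4*(-1))*(-9) = -4*(-9) = 36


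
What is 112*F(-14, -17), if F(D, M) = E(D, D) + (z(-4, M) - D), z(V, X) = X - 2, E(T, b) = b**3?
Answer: -307888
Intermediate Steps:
z(V, X) = -2 + X
F(D, M) = -2 + M + D**3 - D (F(D, M) = D**3 + ((-2 + M) - D) = D**3 + (-2 + M - D) = -2 + M + D**3 - D)
112*F(-14, -17) = 112*(-2 - 17 + (-14)**3 - 1*(-14)) = 112*(-2 - 17 - 2744 + 14) = 112*(-2749) = -307888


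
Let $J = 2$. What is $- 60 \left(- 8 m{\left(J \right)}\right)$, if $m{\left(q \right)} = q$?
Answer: $960$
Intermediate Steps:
$- 60 \left(- 8 m{\left(J \right)}\right) = - 60 \left(\left(-8\right) 2\right) = \left(-60\right) \left(-16\right) = 960$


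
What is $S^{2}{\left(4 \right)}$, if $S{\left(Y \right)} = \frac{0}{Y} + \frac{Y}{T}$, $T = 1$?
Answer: $16$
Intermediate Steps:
$S{\left(Y \right)} = Y$ ($S{\left(Y \right)} = \frac{0}{Y} + \frac{Y}{1} = 0 + Y 1 = 0 + Y = Y$)
$S^{2}{\left(4 \right)} = 4^{2} = 16$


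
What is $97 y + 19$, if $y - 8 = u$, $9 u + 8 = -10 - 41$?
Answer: $\frac{1432}{9} \approx 159.11$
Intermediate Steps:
$u = - \frac{59}{9}$ ($u = - \frac{8}{9} + \frac{-10 - 41}{9} = - \frac{8}{9} + \frac{1}{9} \left(-51\right) = - \frac{8}{9} - \frac{17}{3} = - \frac{59}{9} \approx -6.5556$)
$y = \frac{13}{9}$ ($y = 8 - \frac{59}{9} = \frac{13}{9} \approx 1.4444$)
$97 y + 19 = 97 \cdot \frac{13}{9} + 19 = \frac{1261}{9} + 19 = \frac{1432}{9}$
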